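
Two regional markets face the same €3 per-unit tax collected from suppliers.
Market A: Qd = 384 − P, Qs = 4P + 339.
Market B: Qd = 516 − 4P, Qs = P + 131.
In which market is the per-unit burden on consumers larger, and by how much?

Market A: pre-tax P* = €9, Q* = 375; post-tax Q = 372.6; per-unit burden on consumers = €2.4.
Market B: pre-tax P* = €77, Q* = 208; post-tax Q = 205.6; per-unit burden on consumers = €0.6.
Difference: €2.4 vs €0.6 → market A is larger by €1.8.

Market A, by €1.8.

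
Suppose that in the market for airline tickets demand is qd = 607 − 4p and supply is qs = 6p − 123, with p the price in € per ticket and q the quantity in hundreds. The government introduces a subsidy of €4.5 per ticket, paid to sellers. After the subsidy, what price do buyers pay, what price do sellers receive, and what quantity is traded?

Without the subsidy, 607 − 4p = 6p − 123 gives 10p = 730, so p* = €73 and q* = 315.
With a per-unit subsidy paid to sellers, each receives p + 4.5 per unit sold, so supply becomes qs = 6(p + 4.5) − 123.
Solving gives q = 325.8 with buyers paying €70.3 and sellers receiving €74.8 (the €4.5 wedge).

Buyers pay €70.3; sellers receive €74.8; quantity = 325.8.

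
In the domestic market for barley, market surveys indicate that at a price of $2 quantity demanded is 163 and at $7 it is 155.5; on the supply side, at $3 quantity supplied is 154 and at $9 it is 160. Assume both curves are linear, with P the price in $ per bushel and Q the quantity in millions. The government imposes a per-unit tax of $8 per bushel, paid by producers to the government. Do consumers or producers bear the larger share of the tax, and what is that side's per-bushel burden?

Producers bear the larger share: $4.8 per bushel.

Demand slope: (155.5 − 163)/(7 − 2) = -1.5, so Qd = 166 − 1.5P.
Supply slope: (160 − 154)/(9 − 3) = 1, so Qs = P + 151.
Before the tax: set 166 − 1.5P = P + 151 → P* = $6, Q* = 157.
With the tax collected from producers, supply shifts: Qs = (P − 8) + 151.
New equilibrium: consumers pay $9.2, producers receive $1.2, Q = 152.2. (Wedge: Pb − Ps = 8.)
Per-bushel burden: consumers $3.2, producers $4.8.
Producers take the larger share because supply is less price-elastic here (demand slope 1.5 vs supply slope 1).
The less price-elastic side of the market bears the larger share of a per-unit tax.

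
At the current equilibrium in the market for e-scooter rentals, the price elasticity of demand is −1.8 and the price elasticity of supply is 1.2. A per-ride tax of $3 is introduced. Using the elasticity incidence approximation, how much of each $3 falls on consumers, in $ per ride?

Incidence ratio: consumers' share ≈ εs / (εs + |εd|) = 1.2 / (1.2 + 1.8) = 0.4.
So consumers bear ≈ 0.4 × $3 = $1.2; suppliers bear $1.8.

Consumers bear ≈ $1.2 per ride.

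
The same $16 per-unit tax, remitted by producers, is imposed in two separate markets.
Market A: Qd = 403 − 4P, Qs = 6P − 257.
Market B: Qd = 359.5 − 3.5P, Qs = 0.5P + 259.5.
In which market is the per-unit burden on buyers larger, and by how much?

Market A: pre-tax P* = $66, Q* = 139; post-tax Q = 100.6; per-unit burden on buyers = $9.6.
Market B: pre-tax P* = $25, Q* = 272; post-tax Q = 265; per-unit burden on buyers = $2.
Difference: $9.6 vs $2 → market A is larger by $7.6.

Market A, by $7.6.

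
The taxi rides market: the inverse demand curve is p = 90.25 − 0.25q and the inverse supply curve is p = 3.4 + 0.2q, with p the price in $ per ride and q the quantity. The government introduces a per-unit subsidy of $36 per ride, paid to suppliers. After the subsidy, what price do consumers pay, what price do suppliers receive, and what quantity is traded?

Inverting to q(p) form: qd = 361 − 4p; qs = 5p − 17.
Without the subsidy, 361 − 4p = 5p − 17 gives 9p = 378, so p* = $42 and q* = 193.
With a per-unit subsidy paid to suppliers, each receives p + 36 per unit sold, so supply becomes qs = 5(p + 36) − 17.
New equilibrium: consumers pay $22, suppliers receive $58, q = 273. (Wedge: pb − ps = −36.)

Consumers pay $22; suppliers receive $58; quantity = 273.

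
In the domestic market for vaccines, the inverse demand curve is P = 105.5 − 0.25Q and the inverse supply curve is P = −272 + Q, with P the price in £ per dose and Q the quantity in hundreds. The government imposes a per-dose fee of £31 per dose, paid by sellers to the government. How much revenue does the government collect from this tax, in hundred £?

Tax revenue = £8593.2 hundred.

Rewrite in direct form: Qd = 422 − 4P and Qs = P + 272.
Without the tax, 422 − 4P = P + 272 gives 5P = 150, so P* = £30 and Q* = 302.
With the tax collected from sellers, supply shifts: Qs = (P − 31) + 272.
Solving gives Q = 277.2 with consumers paying £36.2 and sellers receiving £5.2 (the £31 wedge).
Revenue = t · Q = 31 · 277.2 = £8593.2.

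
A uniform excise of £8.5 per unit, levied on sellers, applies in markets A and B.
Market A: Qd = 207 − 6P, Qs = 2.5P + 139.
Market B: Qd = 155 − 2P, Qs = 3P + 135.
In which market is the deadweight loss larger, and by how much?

Market A: pre-tax P* = £8, Q* = 159; post-tax Q = 144; deadweight loss = £63.75.
Market B: pre-tax P* = £4, Q* = 147; post-tax Q = 136.8; deadweight loss = £43.35.
Difference: £63.75 vs £43.35 → market A is larger by £20.4.

Market A, by £20.4.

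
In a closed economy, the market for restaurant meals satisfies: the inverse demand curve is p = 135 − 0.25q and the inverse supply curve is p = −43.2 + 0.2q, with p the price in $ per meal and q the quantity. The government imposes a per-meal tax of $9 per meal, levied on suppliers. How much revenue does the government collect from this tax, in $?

Tax revenue = $3384.

Inverting to q(p) form: qd = 540 − 4p; qs = 5p + 216.
Before the tax: set 540 − 4p = 5p + 216 → p* = $36, q* = 396.
With the tax collected from suppliers, supply shifts: qs = 5(p − 9) + 216.
New equilibrium: buyers pay $41, suppliers receive $32, q = 376. (Wedge: pb − ps = 9.)
Revenue = t · Q = 9 · 376 = $3384.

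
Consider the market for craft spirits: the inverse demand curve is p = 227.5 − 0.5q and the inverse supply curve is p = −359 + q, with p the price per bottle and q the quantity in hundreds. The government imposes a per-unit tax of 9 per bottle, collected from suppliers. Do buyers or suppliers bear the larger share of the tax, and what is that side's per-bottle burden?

Rewrite in direct form: qd = 455 − 2p and qs = p + 359.
Before the tax: set 455 − 2p = p + 359 → p* = 32, q* = 391.
With the tax collected from suppliers, supply shifts: qs = (p − 9) + 359.
New equilibrium: buyers pay 35, suppliers receive 26, q = 385. (Wedge: pb − ps = 9.)
Per-bottle burden: buyers 3, suppliers 6.
Suppliers take the larger share because supply is less price-elastic here (demand slope 2 vs supply slope 1).
The less price-elastic side of the market bears the larger share of a per-unit tax.

Suppliers bear the larger share: 6 per bottle.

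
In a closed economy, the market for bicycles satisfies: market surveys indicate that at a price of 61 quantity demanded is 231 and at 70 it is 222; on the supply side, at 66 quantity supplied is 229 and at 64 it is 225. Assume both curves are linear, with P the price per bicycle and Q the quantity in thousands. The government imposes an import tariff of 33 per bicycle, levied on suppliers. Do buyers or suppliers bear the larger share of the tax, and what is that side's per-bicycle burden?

Buyers bear the larger share: 22 per bicycle.

Demand slope: (222 − 231)/(70 − 61) = -1, so Qd = 292 − P.
Supply slope: (225 − 229)/(64 − 66) = 2, so Qs = 2P + 97.
Without the tax, 292 − P = 2P + 97 gives 3P = 195, so P* = 65 and Q* = 227.
With the tax collected from suppliers, supply shifts: Qs = 2(P − 33) + 97.
New equilibrium: buyers pay 87, suppliers receive 54, Q = 205. (Wedge: Pb − Ps = 33.)
Per-bicycle burden: buyers 22, suppliers 11.
Buyers take the larger share because demand is less price-elastic here (demand slope 1 vs supply slope 2).
The less price-elastic side of the market bears the larger share of a per-unit tax.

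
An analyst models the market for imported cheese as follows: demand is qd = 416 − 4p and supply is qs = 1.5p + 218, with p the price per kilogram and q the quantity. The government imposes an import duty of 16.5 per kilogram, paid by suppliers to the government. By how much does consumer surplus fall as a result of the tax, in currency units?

Before the tax: set 416 − 4p = 1.5p + 218 → p* = 36, q* = 272.
With the tax collected from suppliers, supply shifts: qs = 1.5(p − 16.5) + 218.
New equilibrium: buyers pay 40.5, suppliers receive 24, q = 254. (Wedge: pb − ps = 16.5.)
ΔCS is the trapezoid between Q = 254 and Q = 272 of height 4.5: ½ · (272 + 254) · 4.5 = 1183.5.

Consumer surplus falls by 1183.5.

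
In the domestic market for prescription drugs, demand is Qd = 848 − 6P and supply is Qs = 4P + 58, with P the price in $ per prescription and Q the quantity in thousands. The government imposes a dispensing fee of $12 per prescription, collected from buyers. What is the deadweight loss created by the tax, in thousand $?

Before the tax: set 848 − 6P = 4P + 58 → P* = $79, Q* = 374.
With the tax collected from buyers, demand (in seller-price terms) shifts: Qd = 848 − 6(P + 12).
New equilibrium: buyers pay $83.8, suppliers receive $71.8, Q = 345.2. (Wedge: Pb − Ps = 12.)
Quantity falls by |ΔQ| = |374 − 345.2| = 28.8.
DWL = ½ · t · |ΔQ| = ½ · 12 · 28.8 = $172.8.

Deadweight loss = $172.8 thousand.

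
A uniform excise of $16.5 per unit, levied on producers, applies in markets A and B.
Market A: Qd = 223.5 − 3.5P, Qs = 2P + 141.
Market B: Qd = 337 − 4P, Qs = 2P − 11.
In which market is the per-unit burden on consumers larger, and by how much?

Market A, by $0.5.

Market A: pre-tax P* = $15, Q* = 171; post-tax Q = 150; per-unit burden on consumers = $6.
Market B: pre-tax P* = $58, Q* = 105; post-tax Q = 83; per-unit burden on consumers = $5.5.
Difference: $6 vs $5.5 → market A is larger by $0.5.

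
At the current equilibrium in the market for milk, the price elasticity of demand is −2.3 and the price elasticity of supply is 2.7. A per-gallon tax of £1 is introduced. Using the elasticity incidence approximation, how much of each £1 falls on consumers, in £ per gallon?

Consumers bear ≈ £0.54 per gallon.

Incidence ratio: consumers' share ≈ εs / (εs + |εd|) = 2.7 / (2.7 + 2.3) = 0.54.
So consumers bear ≈ 0.54 × £1 = £0.54; suppliers bear £0.46.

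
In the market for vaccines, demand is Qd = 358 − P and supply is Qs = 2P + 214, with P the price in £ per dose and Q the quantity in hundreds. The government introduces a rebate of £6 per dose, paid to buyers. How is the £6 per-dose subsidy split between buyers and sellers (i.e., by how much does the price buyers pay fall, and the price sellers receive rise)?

Before the subsidy: set 358 − P = 2P + 214 → P* = £48, Q* = 310.
With a per-unit subsidy paid to buyers, each effectively pays P − 6, so demand becomes Qd = 358 − (P − 6).
Solving gives Q = 314 with buyers paying £44 and sellers receiving £50 (the £6 wedge).
Gain to buyers: £4; to sellers: £2. (They sum to £6.)

Buyers gain £4 per dose; sellers gain £2 per dose.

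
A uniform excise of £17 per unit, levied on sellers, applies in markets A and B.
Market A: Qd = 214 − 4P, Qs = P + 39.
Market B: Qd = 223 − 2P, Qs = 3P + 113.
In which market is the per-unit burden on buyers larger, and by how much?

Market B, by £6.8.

Market A: pre-tax P* = £35, Q* = 74; post-tax Q = 60.4; per-unit burden on buyers = £3.4.
Market B: pre-tax P* = £22, Q* = 179; post-tax Q = 158.6; per-unit burden on buyers = £10.2.
Difference: £3.4 vs £10.2 → market B is larger by £6.8.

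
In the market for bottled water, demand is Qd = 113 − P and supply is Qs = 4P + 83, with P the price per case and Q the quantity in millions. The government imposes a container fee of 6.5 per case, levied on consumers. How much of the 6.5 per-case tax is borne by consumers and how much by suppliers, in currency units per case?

Consumers bear 5.2 per case; suppliers bear 1.3 per case.

Before the tax: set 113 − P = 4P + 83 → P* = 6, Q* = 107.
With the tax collected from consumers, demand (in seller-price terms) shifts: Qd = 113 − (P + 6.5).
Solving gives Q = 101.8 with consumers paying 11.2 and suppliers receiving 4.7 (the 6.5 wedge).
Burden on consumers: 5.2; on suppliers: 1.3. (They sum to 6.5.)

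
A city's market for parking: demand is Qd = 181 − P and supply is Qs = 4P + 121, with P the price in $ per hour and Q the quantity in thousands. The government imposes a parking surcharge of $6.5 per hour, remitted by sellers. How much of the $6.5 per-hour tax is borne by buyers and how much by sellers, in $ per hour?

Buyers bear $5.2 per hour; sellers bear $1.3 per hour.

Before the tax: set 181 − P = 4P + 121 → P* = $12, Q* = 169.
With the tax collected from sellers, supply shifts: Qs = 4(P − 6.5) + 121.
New equilibrium: buyers pay $17.2, sellers receive $10.7, Q = 163.8. (Wedge: Pb − Ps = 6.5.)
Burden on buyers: $5.2; on sellers: $1.3. (They sum to $6.5.)
The less price-elastic side of the market bears the larger share of a per-unit tax.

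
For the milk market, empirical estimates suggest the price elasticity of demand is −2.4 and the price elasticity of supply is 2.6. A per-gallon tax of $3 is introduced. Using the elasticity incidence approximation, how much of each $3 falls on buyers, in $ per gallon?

Incidence ratio: buyers' share ≈ εs / (εs + |εd|) = 2.6 / (2.6 + 2.4) = 0.52.
So buyers bear ≈ 0.52 × $3 = $1.56; sellers bear $1.44.

Buyers bear ≈ $1.56 per gallon.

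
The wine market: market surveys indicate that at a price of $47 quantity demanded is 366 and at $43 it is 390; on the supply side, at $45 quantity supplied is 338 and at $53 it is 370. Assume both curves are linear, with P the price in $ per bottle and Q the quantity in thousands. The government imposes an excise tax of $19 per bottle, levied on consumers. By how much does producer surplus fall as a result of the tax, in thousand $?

Demand slope: (390 − 366)/(43 − 47) = -6, so Qd = 648 − 6P.
Supply slope: (370 − 338)/(53 − 45) = 4, so Qs = 4P + 158.
Before the tax: set 648 − 6P = 4P + 158 → P* = $49, Q* = 354.
With the tax collected from consumers, demand (in seller-price terms) shifts: Qd = 648 − 6(P + 19).
Solving gives Q = 308.4 with consumers paying $56.6 and producers receiving $37.6 (the $19 wedge).
ΔPS is the trapezoid between Q = 308.4 and Q = 354 of height $11.4: ½ · (354 + 308.4) · 11.4 = $3775.68.

Producer surplus falls by $3775.68 thousand.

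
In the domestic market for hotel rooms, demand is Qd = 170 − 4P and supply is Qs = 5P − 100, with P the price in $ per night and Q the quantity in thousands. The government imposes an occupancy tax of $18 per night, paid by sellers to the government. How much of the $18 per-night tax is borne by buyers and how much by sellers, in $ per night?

Before the tax: set 170 − 4P = 5P − 100 → P* = $30, Q* = 50.
With the tax collected from sellers, supply shifts: Qs = 5(P − 18) − 100.
Solving gives Q = 10 with buyers paying $40 and sellers receiving $22 (the $18 wedge).
Burden on buyers: $10; on sellers: $8. (They sum to $18.)
The less price-elastic side of the market bears the larger share of a per-unit tax.

Buyers bear $10 per night; sellers bear $8 per night.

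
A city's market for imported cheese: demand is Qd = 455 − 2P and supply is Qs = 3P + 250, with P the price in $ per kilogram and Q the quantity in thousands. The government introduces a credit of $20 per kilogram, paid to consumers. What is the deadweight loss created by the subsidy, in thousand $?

Without the subsidy, 455 − 2P = 3P + 250 gives 5P = 205, so P* = $41 and Q* = 373.
With a per-unit subsidy paid to consumers, each effectively pays P − 20, so demand becomes Qd = 455 − 2(P − 20).
Solving gives Q = 397 with consumers paying $29 and sellers receiving $49 (the $20 wedge).
Quantity rises by |ΔQ| = |373 − 397| = 24.
DWL = ½ · t · |ΔQ| = ½ · 20 · 24 = $240.

Deadweight loss = $240 thousand.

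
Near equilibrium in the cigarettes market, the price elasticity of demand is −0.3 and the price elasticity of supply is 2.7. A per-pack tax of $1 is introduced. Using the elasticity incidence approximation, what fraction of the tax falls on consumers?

Consumers' share ≈ 0.9.

Incidence ratio: consumers' share ≈ εs / (εs + |εd|) = 2.7 / (2.7 + 0.3) = 0.9.
Supply is the more elastic side, so consumers bear the larger share.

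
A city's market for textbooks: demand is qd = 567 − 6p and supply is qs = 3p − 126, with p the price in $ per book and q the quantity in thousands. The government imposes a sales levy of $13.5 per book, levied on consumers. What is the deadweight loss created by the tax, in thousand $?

Deadweight loss = $182.25 thousand.

Before the tax: set 567 − 6p = 3p − 126 → p* = $77, q* = 105.
With the tax collected from consumers, demand (in seller-price terms) shifts: qd = 567 − 6(p + 13.5).
New equilibrium: consumers pay $81.5, producers receive $68, q = 78. (Wedge: pb − ps = 13.5.)
Quantity falls by |ΔQ| = |105 − 78| = 27.
DWL = ½ · t · |ΔQ| = ½ · 13.5 · 27 = $182.25.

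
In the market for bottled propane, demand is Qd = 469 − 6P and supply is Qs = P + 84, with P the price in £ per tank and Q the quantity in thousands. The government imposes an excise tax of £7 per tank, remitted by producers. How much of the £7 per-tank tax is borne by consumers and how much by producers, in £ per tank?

Without the tax, 469 − 6P = P + 84 gives 7P = 385, so P* = £55 and Q* = 139.
With the tax collected from producers, supply shifts: Qs = (P − 7) + 84.
Solving gives Q = 133 with consumers paying £56 and producers receiving £49 (the £7 wedge).
Burden on consumers: £1; on producers: £6. (They sum to £7.)
The less price-elastic side of the market bears the larger share of a per-unit tax.

Consumers bear £1 per tank; producers bear £6 per tank.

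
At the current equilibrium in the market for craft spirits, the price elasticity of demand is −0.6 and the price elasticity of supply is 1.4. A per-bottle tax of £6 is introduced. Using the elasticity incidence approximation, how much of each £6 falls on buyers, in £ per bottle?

Buyers bear ≈ £4.2 per bottle.

Incidence ratio: buyers' share ≈ εs / (εs + |εd|) = 1.4 / (1.4 + 0.6) = 0.7.
So buyers bear ≈ 0.7 × £6 = £4.2; producers bear £1.8.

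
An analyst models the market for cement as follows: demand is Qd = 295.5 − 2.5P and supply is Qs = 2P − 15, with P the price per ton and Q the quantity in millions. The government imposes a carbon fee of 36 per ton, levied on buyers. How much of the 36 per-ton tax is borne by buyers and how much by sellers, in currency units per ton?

Buyers bear 16 per ton; sellers bear 20 per ton.

Without the tax, 295.5 − 2.5P = 2P − 15 gives 4.5P = 310.5, so P* = 69 and Q* = 123.
With the tax collected from buyers, demand (in seller-price terms) shifts: Qd = 295.5 − 2.5(P + 36).
Solving gives Q = 83 with buyers paying 85 and sellers receiving 49 (the 36 wedge).
Burden on buyers: 16; on sellers: 20. (They sum to 36.)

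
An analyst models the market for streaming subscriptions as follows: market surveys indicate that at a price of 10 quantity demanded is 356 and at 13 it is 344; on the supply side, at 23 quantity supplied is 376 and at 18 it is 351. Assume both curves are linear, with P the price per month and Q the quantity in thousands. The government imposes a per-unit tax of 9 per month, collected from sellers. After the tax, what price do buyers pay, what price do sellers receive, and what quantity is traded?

Buyers pay 20; sellers receive 11; quantity = 316.

Demand slope: (344 − 356)/(13 − 10) = -4, so Qd = 396 − 4P.
Supply slope: (351 − 376)/(18 − 23) = 5, so Qs = 5P + 261.
Without the tax, 396 − 4P = 5P + 261 gives 9P = 135, so P* = 15 and Q* = 336.
With the tax collected from sellers, supply shifts: Qs = 5(P − 9) + 261.
Solving gives Q = 316 with buyers paying 20 and sellers receiving 11 (the 9 wedge).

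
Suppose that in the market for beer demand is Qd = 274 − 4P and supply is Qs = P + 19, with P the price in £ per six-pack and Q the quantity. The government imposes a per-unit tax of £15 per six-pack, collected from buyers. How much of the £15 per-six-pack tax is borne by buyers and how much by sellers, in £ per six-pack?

Buyers bear £3 per six-pack; sellers bear £12 per six-pack.

Without the tax, 274 − 4P = P + 19 gives 5P = 255, so P* = £51 and Q* = 70.
With the tax collected from buyers, demand (in seller-price terms) shifts: Qd = 274 − 4(P + 15).
New equilibrium: buyers pay £54, sellers receive £39, Q = 58. (Wedge: Pb − Ps = 15.)
Burden on buyers: £3; on sellers: £12. (They sum to £15.)
The less price-elastic side of the market bears the larger share of a per-unit tax.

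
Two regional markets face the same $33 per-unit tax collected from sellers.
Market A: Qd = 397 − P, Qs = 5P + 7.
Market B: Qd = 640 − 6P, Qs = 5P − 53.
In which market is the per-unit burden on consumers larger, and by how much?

Market A: pre-tax P* = $65, Q* = 332; post-tax Q = 304.5; per-unit burden on consumers = $27.5.
Market B: pre-tax P* = $63, Q* = 262; post-tax Q = 172; per-unit burden on consumers = $15.
Difference: $27.5 vs $15 → market A is larger by $12.5.

Market A, by $12.5.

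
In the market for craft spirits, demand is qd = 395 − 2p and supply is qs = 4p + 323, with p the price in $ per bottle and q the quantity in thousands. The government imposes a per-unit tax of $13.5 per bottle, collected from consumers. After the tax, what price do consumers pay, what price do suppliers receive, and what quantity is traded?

Before the tax: set 395 − 2p = 4p + 323 → p* = $12, q* = 371.
With the tax collected from consumers, demand (in seller-price terms) shifts: qd = 395 − 2(p + 13.5).
Solving gives q = 353 with consumers paying $21 and suppliers receiving $7.5 (the $13.5 wedge).

Consumers pay $21; suppliers receive $7.5; quantity = 353.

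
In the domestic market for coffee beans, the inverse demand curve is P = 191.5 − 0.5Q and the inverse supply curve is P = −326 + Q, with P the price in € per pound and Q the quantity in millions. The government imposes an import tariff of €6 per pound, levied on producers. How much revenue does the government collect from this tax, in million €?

Rewrite in direct form: Qd = 383 − 2P and Qs = P + 326.
Without the tax, 383 − 2P = P + 326 gives 3P = 57, so P* = €19 and Q* = 345.
With the tax collected from producers, supply shifts: Qs = (P − 6) + 326.
New equilibrium: consumers pay €21, producers receive €15, Q = 341. (Wedge: Pb − Ps = 6.)
Revenue = t · Q = 6 · 341 = €2046.

Tax revenue = €2046 million.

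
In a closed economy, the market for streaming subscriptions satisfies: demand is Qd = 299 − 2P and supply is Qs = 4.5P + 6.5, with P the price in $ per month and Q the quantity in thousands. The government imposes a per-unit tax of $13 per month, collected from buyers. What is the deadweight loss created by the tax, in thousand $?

Without the tax, 299 − 2P = 4.5P + 6.5 gives 6.5P = 292.5, so P* = $45 and Q* = 209.
With the tax collected from buyers, demand (in seller-price terms) shifts: Qd = 299 − 2(P + 13).
New equilibrium: buyers pay $54, sellers receive $41, Q = 191. (Wedge: Pb − Ps = 13.)
Quantity falls by |ΔQ| = |209 − 191| = 18.
DWL = ½ · t · |ΔQ| = ½ · 13 · 18 = $117.

Deadweight loss = $117 thousand.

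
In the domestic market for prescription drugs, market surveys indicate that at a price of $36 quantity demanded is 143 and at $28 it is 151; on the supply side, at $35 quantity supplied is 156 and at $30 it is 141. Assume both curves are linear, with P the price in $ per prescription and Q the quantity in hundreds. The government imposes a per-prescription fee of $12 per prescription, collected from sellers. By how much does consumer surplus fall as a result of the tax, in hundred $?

Demand slope: (151 − 143)/(28 − 36) = -1, so Qd = 179 − P.
Supply slope: (141 − 156)/(30 − 35) = 3, so Qs = 3P + 51.
Before the tax: set 179 − P = 3P + 51 → P* = $32, Q* = 147.
With the tax collected from sellers, supply shifts: Qs = 3(P − 12) + 51.
New equilibrium: consumers pay $41, sellers receive $29, Q = 138. (Wedge: Pb − Ps = 12.)
ΔCS is the trapezoid between Q = 138 and Q = 147 of height $9: ½ · (147 + 138) · 9 = $1282.5.

Consumer surplus falls by $1282.5 hundred.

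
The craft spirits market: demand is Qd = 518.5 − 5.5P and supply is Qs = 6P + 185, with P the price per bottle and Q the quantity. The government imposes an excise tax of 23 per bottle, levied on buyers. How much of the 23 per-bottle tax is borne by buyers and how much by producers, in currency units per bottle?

Buyers bear 12 per bottle; producers bear 11 per bottle.

Without the tax, 518.5 − 5.5P = 6P + 185 gives 11.5P = 333.5, so P* = 29 and Q* = 359.
With the tax collected from buyers, demand (in seller-price terms) shifts: Qd = 518.5 − 5.5(P + 23).
Solving gives Q = 293 with buyers paying 41 and producers receiving 18 (the 23 wedge).
Burden on buyers: 12; on producers: 11. (They sum to 23.)
The less price-elastic side of the market bears the larger share of a per-unit tax.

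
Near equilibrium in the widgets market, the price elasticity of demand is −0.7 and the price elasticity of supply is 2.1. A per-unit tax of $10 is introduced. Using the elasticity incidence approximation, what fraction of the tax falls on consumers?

Incidence ratio: consumers' share ≈ εs / (εs + |εd|) = 2.1 / (2.1 + 0.7) = 0.75.
Supply is the more elastic side, so consumers bear the larger share.

Consumers' share ≈ 0.75.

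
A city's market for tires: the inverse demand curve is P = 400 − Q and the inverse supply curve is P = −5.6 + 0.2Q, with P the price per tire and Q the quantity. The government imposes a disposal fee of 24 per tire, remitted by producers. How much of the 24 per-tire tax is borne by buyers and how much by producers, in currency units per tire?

Buyers bear 20 per tire; producers bear 4 per tire.

Rewrite in direct form: Qd = 400 − P and Qs = 5P + 28.
Before the tax: set 400 − P = 5P + 28 → P* = 62, Q* = 338.
With the tax collected from producers, supply shifts: Qs = 5(P − 24) + 28.
New equilibrium: buyers pay 82, producers receive 58, Q = 318. (Wedge: Pb − Ps = 24.)
Burden on buyers: 20; on producers: 4. (They sum to 24.)
The less price-elastic side of the market bears the larger share of a per-unit tax.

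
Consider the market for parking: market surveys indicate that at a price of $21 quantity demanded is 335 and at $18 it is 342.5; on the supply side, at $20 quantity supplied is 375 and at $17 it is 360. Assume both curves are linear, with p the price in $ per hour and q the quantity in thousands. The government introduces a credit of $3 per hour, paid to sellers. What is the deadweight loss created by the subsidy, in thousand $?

Deadweight loss = $7.5 thousand.

Demand slope: (342.5 − 335)/(18 − 21) = -2.5, so qd = 387.5 − 2.5p.
Supply slope: (360 − 375)/(17 − 20) = 5, so qs = 5p + 275.
Without the subsidy, 387.5 − 2.5p = 5p + 275 gives 7.5p = 112.5, so p* = $15 and q* = 350.
With a per-unit subsidy paid to sellers, each receives p + 3 per unit sold, so supply becomes qs = 5(p + 3) + 275.
New equilibrium: consumers pay $13, sellers receive $16, q = 355. (Wedge: pb − ps = −3.)
Quantity rises by |ΔQ| = |350 − 355| = 5.
DWL = ½ · t · |ΔQ| = ½ · 3 · 5 = $7.5.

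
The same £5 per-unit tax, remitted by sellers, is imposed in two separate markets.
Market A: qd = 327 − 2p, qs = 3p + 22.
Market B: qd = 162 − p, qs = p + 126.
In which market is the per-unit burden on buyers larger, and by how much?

Market A: pre-tax p* = £61, q* = 205; post-tax q = 199; per-unit burden on buyers = £3.
Market B: pre-tax p* = £18, q* = 144; post-tax q = 141.5; per-unit burden on buyers = £2.5.
Difference: £3 vs £2.5 → market A is larger by £0.5.

Market A, by £0.5.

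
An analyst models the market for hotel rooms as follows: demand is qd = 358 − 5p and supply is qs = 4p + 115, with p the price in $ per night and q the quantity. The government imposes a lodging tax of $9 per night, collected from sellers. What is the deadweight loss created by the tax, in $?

Without the tax, 358 − 5p = 4p + 115 gives 9p = 243, so p* = $27 and q* = 223.
With the tax collected from sellers, supply shifts: qs = 4(p − 9) + 115.
New equilibrium: buyers pay $31, sellers receive $22, q = 203. (Wedge: pb − ps = 9.)
Quantity falls by |ΔQ| = |223 − 203| = 20.
DWL = ½ · t · |ΔQ| = ½ · 9 · 20 = $90.

Deadweight loss = $90.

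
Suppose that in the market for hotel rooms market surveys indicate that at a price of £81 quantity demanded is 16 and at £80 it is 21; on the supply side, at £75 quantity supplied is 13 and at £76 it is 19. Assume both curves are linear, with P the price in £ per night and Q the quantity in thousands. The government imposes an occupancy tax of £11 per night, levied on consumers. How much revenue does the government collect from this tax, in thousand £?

Demand slope: (21 − 16)/(80 − 81) = -5, so Qd = 421 − 5P.
Supply slope: (19 − 13)/(76 − 75) = 6, so Qs = 6P − 437.
Without the tax, 421 − 5P = 6P − 437 gives 11P = 858, so P* = £78 and Q* = 31.
With the tax collected from consumers, demand (in seller-price terms) shifts: Qd = 421 − 5(P + 11).
Solving gives Q = 1 with consumers paying £84 and sellers receiving £73 (the £11 wedge).
Revenue = t · Q = 11 · 1 = £11.

Tax revenue = £11 thousand.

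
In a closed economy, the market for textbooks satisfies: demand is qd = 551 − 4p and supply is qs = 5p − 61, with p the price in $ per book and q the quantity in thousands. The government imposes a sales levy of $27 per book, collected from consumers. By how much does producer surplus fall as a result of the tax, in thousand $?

Without the tax, 551 − 4p = 5p − 61 gives 9p = 612, so p* = $68 and q* = 279.
With the tax collected from consumers, demand (in seller-price terms) shifts: qd = 551 − 4(p + 27).
New equilibrium: consumers pay $83, sellers receive $56, q = 219. (Wedge: pb − ps = 27.)
ΔPS is the trapezoid between Q = 219 and Q = 279 of height $12: ½ · (279 + 219) · 12 = $2988.

Producer surplus falls by $2988 thousand.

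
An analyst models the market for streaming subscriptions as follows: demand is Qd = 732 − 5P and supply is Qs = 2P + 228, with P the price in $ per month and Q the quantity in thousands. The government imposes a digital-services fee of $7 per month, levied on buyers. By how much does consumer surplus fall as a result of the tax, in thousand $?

Consumer surplus falls by $734 thousand.

Without the tax, 732 − 5P = 2P + 228 gives 7P = 504, so P* = $72 and Q* = 372.
With the tax collected from buyers, demand (in seller-price terms) shifts: Qd = 732 − 5(P + 7).
Solving gives Q = 362 with buyers paying $74 and sellers receiving $67 (the $7 wedge).
ΔCS is the trapezoid between Q = 362 and Q = 372 of height $2: ½ · (372 + 362) · 2 = $734.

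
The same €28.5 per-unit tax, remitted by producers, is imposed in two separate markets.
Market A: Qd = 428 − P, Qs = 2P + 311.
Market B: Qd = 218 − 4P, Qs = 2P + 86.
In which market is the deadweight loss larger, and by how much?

Market A: pre-tax P* = €39, Q* = 389; post-tax Q = 370; deadweight loss = €270.75.
Market B: pre-tax P* = €22, Q* = 130; post-tax Q = 92; deadweight loss = €541.5.
Difference: €270.75 vs €541.5 → market B is larger by €270.75.

Market B, by €270.75.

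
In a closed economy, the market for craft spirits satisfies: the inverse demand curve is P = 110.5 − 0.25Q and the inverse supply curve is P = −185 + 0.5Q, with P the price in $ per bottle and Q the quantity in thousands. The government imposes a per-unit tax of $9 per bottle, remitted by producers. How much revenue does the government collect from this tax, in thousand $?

Tax revenue = $3438 thousand.

Inverting to Q(P) form: Qd = 442 − 4P; Qs = 2P + 370.
Without the tax, 442 − 4P = 2P + 370 gives 6P = 72, so P* = $12 and Q* = 394.
With the tax collected from producers, supply shifts: Qs = 2(P − 9) + 370.
New equilibrium: buyers pay $15, producers receive $6, Q = 382. (Wedge: Pb − Ps = 9.)
Revenue = t · Q = 9 · 382 = $3438.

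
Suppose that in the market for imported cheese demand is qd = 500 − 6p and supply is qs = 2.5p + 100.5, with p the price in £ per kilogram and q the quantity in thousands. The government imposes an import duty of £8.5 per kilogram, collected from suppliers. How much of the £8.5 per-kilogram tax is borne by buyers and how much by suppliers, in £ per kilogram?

Buyers bear £2.5 per kilogram; suppliers bear £6 per kilogram.

Before the tax: set 500 − 6p = 2.5p + 100.5 → p* = £47, q* = 218.
With the tax collected from suppliers, supply shifts: qs = 2.5(p − 8.5) + 100.5.
New equilibrium: buyers pay £49.5, suppliers receive £41, q = 203. (Wedge: pb − ps = 8.5.)
Burden on buyers: £2.5; on suppliers: £6. (They sum to £8.5.)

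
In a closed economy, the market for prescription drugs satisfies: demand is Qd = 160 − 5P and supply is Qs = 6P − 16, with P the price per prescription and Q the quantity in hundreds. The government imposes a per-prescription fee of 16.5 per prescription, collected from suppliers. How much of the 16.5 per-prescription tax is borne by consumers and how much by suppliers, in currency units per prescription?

Before the tax: set 160 − 5P = 6P − 16 → P* = 16, Q* = 80.
With the tax collected from suppliers, supply shifts: Qs = 6(P − 16.5) − 16.
New equilibrium: consumers pay 25, suppliers receive 8.5, Q = 35. (Wedge: Pb − Ps = 16.5.)
Burden on consumers: 9; on suppliers: 7.5. (They sum to 16.5.)
The less price-elastic side of the market bears the larger share of a per-unit tax.

Consumers bear 9 per prescription; suppliers bear 7.5 per prescription.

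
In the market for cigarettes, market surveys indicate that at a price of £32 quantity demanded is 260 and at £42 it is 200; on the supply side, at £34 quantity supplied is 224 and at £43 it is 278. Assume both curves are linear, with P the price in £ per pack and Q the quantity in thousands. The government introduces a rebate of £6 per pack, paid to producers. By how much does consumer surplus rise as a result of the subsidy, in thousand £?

Consumer surplus rises by £735 thousand.

Demand slope: (200 − 260)/(42 − 32) = -6, so Qd = 452 − 6P.
Supply slope: (278 − 224)/(43 − 34) = 6, so Qs = 6P + 20.
Without the subsidy, 452 − 6P = 6P + 20 gives 12P = 432, so P* = £36 and Q* = 236.
With a per-unit subsidy paid to producers, each receives P + 6 per unit sold, so supply becomes Qs = 6(P + 6) + 20.
Solving gives Q = 254 with buyers paying £33 and producers receiving £39 (the £6 wedge).
ΔCS is the trapezoid between Q = 254 and Q = 236 of height £3: ½ · (236 + 254) · 3 = £735.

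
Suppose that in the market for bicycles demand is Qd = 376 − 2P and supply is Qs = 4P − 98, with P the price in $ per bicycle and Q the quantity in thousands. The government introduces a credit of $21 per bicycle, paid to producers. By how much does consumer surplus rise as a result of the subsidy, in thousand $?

Without the subsidy, 376 − 2P = 4P − 98 gives 6P = 474, so P* = $79 and Q* = 218.
With a per-unit subsidy paid to producers, each receives P + 21 per unit sold, so supply becomes Qs = 4(P + 21) − 98.
Solving gives Q = 246 with buyers paying $65 and producers receiving $86 (the $21 wedge).
ΔCS is the trapezoid between Q = 246 and Q = 218 of height $14: ½ · (218 + 246) · 14 = $3248.

Consumer surplus rises by $3248 thousand.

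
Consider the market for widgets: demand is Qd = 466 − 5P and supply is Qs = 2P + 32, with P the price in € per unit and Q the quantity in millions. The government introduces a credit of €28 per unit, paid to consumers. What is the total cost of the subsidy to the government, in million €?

Before the subsidy: set 466 − 5P = 2P + 32 → P* = €62, Q* = 156.
With a per-unit subsidy paid to consumers, each effectively pays P − 28, so demand becomes Qd = 466 − 5(P − 28).
Solving gives Q = 196 with consumers paying €54 and suppliers receiving €82 (the €28 wedge).
Outlay = t · Q = 28 · 196 = €5488.

Government outlay = €5488 million.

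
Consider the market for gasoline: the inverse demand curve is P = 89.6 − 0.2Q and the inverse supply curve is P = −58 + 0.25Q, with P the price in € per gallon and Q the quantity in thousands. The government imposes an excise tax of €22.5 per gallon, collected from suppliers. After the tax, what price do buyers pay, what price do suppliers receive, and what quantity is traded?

Rewrite in direct form: Qd = 448 − 5P and Qs = 4P + 232.
Before the tax: set 448 − 5P = 4P + 232 → P* = €24, Q* = 328.
With the tax collected from suppliers, supply shifts: Qs = 4(P − 22.5) + 232.
Solving gives Q = 278 with buyers paying €34 and suppliers receiving €11.5 (the €22.5 wedge).
The less price-elastic side of the market bears the larger share of a per-unit tax.

Buyers pay €34; suppliers receive €11.5; quantity = 278.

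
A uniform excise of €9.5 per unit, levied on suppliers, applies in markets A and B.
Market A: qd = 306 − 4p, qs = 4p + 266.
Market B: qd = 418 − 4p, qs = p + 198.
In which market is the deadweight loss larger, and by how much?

Market A: pre-tax p* = €5, q* = 286; post-tax q = 267; deadweight loss = €90.25.
Market B: pre-tax p* = €44, q* = 242; post-tax q = 234.4; deadweight loss = €36.1.
Difference: €90.25 vs €36.1 → market A is larger by €54.15.

Market A, by €54.15.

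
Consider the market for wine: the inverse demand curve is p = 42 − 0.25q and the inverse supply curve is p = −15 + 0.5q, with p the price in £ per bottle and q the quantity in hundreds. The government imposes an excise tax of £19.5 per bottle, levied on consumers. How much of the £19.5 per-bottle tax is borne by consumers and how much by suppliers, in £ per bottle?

Consumers bear £6.5 per bottle; suppliers bear £13 per bottle.

Rewrite in direct form: qd = 168 − 4p and qs = 2p + 30.
Before the tax: set 168 − 4p = 2p + 30 → p* = £23, q* = 76.
With the tax collected from consumers, demand (in seller-price terms) shifts: qd = 168 − 4(p + 19.5).
New equilibrium: consumers pay £29.5, suppliers receive £10, q = 50. (Wedge: pb − ps = 19.5.)
Burden on consumers: £6.5; on suppliers: £13. (They sum to £19.5.)
The less price-elastic side of the market bears the larger share of a per-unit tax.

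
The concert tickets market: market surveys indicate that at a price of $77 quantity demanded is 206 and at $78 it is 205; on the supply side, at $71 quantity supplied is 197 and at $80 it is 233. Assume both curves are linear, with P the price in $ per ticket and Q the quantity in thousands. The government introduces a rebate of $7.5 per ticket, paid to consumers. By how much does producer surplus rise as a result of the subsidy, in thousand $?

Producer surplus rises by $318 thousand.

Demand slope: (205 − 206)/(78 − 77) = -1, so Qd = 283 − P.
Supply slope: (233 − 197)/(80 − 71) = 4, so Qs = 4P − 87.
Without the subsidy, 283 − P = 4P − 87 gives 5P = 370, so P* = $74 and Q* = 209.
With a per-unit subsidy paid to consumers, each effectively pays P − 7.5, so demand becomes Qd = 283 − (P − 7.5).
Solving gives Q = 215 with consumers paying $68 and producers receiving $75.5 (the $7.5 wedge).
ΔPS is the trapezoid between Q = 215 and Q = 209 of height $1.5: ½ · (209 + 215) · 1.5 = $318.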